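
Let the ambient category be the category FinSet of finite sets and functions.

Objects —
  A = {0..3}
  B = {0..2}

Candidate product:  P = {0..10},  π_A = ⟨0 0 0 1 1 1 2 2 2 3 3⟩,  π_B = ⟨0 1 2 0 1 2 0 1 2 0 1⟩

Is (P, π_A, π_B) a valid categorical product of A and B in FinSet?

Answer: NOT A VALID PRODUCT — |P|=11 ≠ |A|·|B|=12

Derivation:
|A|·|B| = 4·3 = 12;  |P| = 11
  → cardinalities differ; no bijection possible.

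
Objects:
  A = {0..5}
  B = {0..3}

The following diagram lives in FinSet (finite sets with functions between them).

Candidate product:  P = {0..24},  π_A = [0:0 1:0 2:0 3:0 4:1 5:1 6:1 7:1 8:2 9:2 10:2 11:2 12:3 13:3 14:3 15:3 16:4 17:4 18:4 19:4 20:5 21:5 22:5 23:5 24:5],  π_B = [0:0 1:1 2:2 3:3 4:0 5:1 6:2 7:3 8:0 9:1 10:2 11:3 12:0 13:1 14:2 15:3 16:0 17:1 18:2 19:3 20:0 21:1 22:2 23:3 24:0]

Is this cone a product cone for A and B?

|A|·|B| = 6·4 = 24;  |P| = 25
  → cardinalities differ; no bijection possible.

Answer: NOT A VALID PRODUCT — |P|=25 ≠ |A|·|B|=24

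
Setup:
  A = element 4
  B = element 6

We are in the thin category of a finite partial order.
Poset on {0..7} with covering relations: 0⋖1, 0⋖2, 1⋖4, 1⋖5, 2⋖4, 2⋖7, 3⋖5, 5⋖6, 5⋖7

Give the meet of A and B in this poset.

Answer: A∧B = 1

Work:
Lower bounds of A=4 and B=6: {0,1}
  0 ≤ 1
  1 ≤ 1
glb = 1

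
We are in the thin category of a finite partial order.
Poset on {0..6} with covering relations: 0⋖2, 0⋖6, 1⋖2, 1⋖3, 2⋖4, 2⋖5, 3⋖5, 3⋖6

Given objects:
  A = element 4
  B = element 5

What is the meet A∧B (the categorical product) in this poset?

Answer: A∧B = 2

Work:
Common predecessors of 4,5: {0,1,2}
  0 <= 2
  1 <= 2
  2 <= 2
glb = 2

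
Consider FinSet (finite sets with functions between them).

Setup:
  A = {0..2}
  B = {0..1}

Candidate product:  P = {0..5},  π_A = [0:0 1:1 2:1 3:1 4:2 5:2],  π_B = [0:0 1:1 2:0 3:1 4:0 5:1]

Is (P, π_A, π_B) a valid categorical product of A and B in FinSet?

|A|·|B| = 3·2 = 6;  |P| = 6
Check the pairing map k ↦ (π_A(k), π_B(k)):
  0 : (0,0)
  1 : (1,1)
  2 : (1,0)
  3 : (1,1)  ✗ repeats pair of k=1
  4 : (2,0)
  5 : (2,1)
distinct pairs in image: 5 / 6 needed
  → (1,1) hit at k=1 and k=3

Answer: NOT A VALID PRODUCT — duplicate pair at indices 3,1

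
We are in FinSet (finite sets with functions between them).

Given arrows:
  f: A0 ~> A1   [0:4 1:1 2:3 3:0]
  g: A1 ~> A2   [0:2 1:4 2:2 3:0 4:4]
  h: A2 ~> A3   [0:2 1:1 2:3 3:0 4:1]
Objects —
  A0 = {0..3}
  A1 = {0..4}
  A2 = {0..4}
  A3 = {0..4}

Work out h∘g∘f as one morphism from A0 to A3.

Answer: [0:1 1:1 2:2 3:3]

Trace:
  0 f~>4 g~>4 h~>1
  1 f~>1 g~>4 h~>1
  2 f~>3 g~>0 h~>2
  3 f~>0 g~>2 h~>3
result: [0:1 1:1 2:2 3:3]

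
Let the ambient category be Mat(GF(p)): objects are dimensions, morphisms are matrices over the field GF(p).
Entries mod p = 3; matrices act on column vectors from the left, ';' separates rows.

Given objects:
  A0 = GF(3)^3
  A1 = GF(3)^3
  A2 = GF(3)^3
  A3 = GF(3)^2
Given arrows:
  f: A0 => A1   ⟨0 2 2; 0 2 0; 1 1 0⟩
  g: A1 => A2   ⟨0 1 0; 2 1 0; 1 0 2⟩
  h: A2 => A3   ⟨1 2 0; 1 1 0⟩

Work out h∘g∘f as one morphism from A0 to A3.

Answer: ⟨0 2 2; 0 2 1⟩

Work:
  e0=[1,0,0] f=>[0,0,1] g=>[0,0,2] h=>[0,0]
  e1=[0,1,0] f=>[2,2,1] g=>[2,0,1] h=>[2,2]
  e2=[0,0,1] f=>[2,0,0] g=>[0,1,2] h=>[2,1]
composite: ⟨0 2 2; 0 2 1⟩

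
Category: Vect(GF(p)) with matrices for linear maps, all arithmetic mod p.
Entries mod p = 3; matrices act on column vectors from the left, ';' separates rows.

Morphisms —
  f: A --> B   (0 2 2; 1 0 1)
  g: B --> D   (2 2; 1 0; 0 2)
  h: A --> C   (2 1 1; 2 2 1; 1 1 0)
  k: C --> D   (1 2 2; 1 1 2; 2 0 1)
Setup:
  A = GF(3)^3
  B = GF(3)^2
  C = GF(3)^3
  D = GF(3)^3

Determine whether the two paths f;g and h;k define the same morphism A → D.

Path 1 = f;g:
  e0=[1,0,0] f-->[0,1] g-->[2,0,2]
  e1=[0,1,0] f-->[2,0] g-->[1,2,0]
  e2=[0,0,1] f-->[2,1] g-->[0,2,2]
  ⟦path⟧₁ = (2 1 0; 0 2 2; 2 0 2)
Path 2 = h;k:
  e0=[1,0,0] h-->[2,2,1] k-->[2,0,2]
  e1=[0,1,0] h-->[1,2,1] k-->[1,2,0]
  e2=[0,0,1] h-->[1,1,0] k-->[0,2,2]
  ⟦path⟧₂ = (2 1 0; 0 2 2; 2 0 2)
Equal? YES — commutes

Answer: COMMUTES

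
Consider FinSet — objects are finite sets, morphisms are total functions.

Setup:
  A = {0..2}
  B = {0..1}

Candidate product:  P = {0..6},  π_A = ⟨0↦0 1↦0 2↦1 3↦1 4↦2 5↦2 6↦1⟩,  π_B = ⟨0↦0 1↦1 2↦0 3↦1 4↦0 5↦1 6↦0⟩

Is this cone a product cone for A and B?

Answer: NOT A VALID PRODUCT — |P|=7 ≠ |A|·|B|=6

Trace:
|A|·|B| = 3·2 = 6;  |P| = 7
  → cardinalities differ; no bijection possible.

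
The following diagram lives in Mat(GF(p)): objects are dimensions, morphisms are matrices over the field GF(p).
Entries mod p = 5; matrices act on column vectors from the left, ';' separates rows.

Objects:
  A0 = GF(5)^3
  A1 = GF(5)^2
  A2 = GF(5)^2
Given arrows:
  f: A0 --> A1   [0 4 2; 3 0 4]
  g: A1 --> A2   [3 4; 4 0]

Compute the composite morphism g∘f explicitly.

Answer: [2 2 2; 0 1 3]

Work:
  e0=⟨1,0,0⟩ f-->⟨0,3⟩ g-->⟨2,0⟩
  e1=⟨0,1,0⟩ f-->⟨4,0⟩ g-->⟨2,1⟩
  e2=⟨0,0,1⟩ f-->⟨2,4⟩ g-->⟨2,3⟩
⟦path⟧: [2 2 2; 0 1 3]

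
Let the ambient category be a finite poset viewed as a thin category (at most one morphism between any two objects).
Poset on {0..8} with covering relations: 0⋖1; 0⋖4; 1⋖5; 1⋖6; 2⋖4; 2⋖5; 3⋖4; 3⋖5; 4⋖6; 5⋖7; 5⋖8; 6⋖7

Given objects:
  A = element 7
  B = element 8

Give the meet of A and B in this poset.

{x : x⊑A ∧ x⊑B} = {0,1,2,3,5}  (A=7, B=8)
  0 ⊑ 5
  1 ⊑ 5
  2 ⊑ 5
  3 ⊑ 5
  5 ⊑ 5
glb = 5

Answer: A∧B = 5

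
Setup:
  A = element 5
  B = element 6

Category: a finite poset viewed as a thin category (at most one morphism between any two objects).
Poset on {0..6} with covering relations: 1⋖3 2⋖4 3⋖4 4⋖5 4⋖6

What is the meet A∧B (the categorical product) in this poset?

{x : x≤A ∧ x≤B} = {1,2,3,4}  (A=5, B=6)
  1 ≤ 4
  2 ≤ 4
  3 ≤ 4
  4 ≤ 4
glb = 4

Answer: A∧B = 4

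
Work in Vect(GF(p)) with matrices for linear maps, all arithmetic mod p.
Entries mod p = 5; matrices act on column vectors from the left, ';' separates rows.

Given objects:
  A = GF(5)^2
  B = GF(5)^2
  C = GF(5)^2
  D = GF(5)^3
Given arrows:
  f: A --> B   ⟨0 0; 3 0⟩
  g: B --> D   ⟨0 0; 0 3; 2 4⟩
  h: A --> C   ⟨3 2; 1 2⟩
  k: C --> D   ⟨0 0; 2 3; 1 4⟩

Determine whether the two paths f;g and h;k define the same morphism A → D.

Path 1 = f;g:
  e0=(1,0) f-->(0,3) g-->(0,4,2)
  e1=(0,1) f-->(0,0) g-->(0,0,0)
  ⟦path⟧₁ = ⟨0 0; 4 0; 2 0⟩
Path 2 = h;k:
  e0=(1,0) h-->(3,1) k-->(0,4,2)
  e1=(0,1) h-->(2,2) k-->(0,0,0)
  ⟦path⟧₂ = ⟨0 0; 4 0; 2 0⟩
Equal? equal; square commutes

Answer: COMMUTES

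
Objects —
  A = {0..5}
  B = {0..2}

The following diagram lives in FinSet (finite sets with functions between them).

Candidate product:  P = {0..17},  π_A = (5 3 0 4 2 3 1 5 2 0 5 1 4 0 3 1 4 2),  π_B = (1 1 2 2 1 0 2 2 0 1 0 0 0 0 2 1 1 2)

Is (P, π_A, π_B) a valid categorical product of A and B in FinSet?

|A|·|B| = 6·3 = 18;  |P| = 18
Check the pairing map k ↦ (π_A(k), π_B(k)):
  0 ↦ (5,1)
  1 ↦ (3,1)
  2 ↦ (0,2)
  3 ↦ (4,2)
  4 ↦ (2,1)
  5 ↦ (3,0)
  6 ↦ (1,2)
  7 ↦ (5,2)
  8 ↦ (2,0)
  9 ↦ (0,1)
  10 ↦ (5,0)
  11 ↦ (1,0)
  12 ↦ (4,0)
  13 ↦ (0,0)
  14 ↦ (3,2)
  15 ↦ (1,1)
  16 ↦ (4,1)
  17 ↦ (2,2)
distinct pairs in image: 18 / 18 needed
  → bijection onto A×B; projections well-typed.

Answer: VALID PRODUCT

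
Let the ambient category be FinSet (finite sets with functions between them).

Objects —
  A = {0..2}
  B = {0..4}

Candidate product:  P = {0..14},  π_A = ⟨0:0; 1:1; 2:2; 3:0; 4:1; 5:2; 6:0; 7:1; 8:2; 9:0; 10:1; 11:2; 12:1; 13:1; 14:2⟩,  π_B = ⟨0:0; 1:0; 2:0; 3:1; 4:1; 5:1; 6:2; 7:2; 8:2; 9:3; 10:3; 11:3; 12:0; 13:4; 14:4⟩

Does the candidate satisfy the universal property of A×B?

Answer: NOT A VALID PRODUCT — duplicate pair at indices 1,12

Trace:
|A|·|B| = 3·5 = 15;  |P| = 15
Check the pairing map k ↦ (π_A(k), π_B(k)):
  0 : (0,0)
  1 : (1,0)
  2 : (2,0)
  3 : (0,1)
  4 : (1,1)
  5 : (2,1)
  6 : (0,2)
  7 : (1,2)
  8 : (2,2)
  9 : (0,3)
  10 : (1,3)
  11 : (2,3)
  12 : (1,0)  ✗ repeats pair of k=1
  13 : (1,4)
  14 : (2,4)
distinct pairs in image: 14 / 15 needed
  → (1,0) hit at k=1 and k=12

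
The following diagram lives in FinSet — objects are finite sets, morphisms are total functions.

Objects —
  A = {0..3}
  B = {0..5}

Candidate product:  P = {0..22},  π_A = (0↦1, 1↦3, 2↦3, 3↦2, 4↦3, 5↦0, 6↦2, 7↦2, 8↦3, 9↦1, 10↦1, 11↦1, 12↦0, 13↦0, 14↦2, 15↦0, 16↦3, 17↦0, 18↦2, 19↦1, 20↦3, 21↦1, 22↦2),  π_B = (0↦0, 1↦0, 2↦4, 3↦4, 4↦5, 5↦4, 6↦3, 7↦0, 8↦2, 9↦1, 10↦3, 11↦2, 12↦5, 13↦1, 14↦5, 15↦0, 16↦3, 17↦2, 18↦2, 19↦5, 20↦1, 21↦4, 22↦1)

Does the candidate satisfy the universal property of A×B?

|A|·|B| = 4·6 = 24;  |P| = 23
  → cardinalities differ; no bijection possible.

Answer: NOT A VALID PRODUCT — |P|=23 ≠ |A|·|B|=24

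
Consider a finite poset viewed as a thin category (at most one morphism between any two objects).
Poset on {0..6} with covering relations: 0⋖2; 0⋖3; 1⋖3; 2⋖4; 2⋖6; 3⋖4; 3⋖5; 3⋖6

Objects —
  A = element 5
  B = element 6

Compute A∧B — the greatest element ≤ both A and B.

Common predecessors of 5,6: {0,1,3}
  0 ⊑ 3
  1 ⊑ 3
  3 ⊑ 3
glb = 3

Answer: A∧B = 3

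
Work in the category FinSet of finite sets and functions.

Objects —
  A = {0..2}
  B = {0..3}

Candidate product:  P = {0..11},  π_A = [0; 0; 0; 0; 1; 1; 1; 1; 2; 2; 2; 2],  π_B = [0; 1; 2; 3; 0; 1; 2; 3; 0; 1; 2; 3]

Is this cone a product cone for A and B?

|A|·|B| = 3·4 = 12;  |P| = 12
Check the pairing map k ↦ (π_A(k), π_B(k)):
  0 : (0,0)
  1 : (0,1)
  2 : (0,2)
  3 : (0,3)
  4 : (1,0)
  5 : (1,1)
  6 : (1,2)
  7 : (1,3)
  8 : (2,0)
  9 : (2,1)
  10 : (2,2)
  11 : (2,3)
distinct pairs in image: 12 / 12 needed
  → bijection onto A×B; projections well-typed.

Answer: VALID PRODUCT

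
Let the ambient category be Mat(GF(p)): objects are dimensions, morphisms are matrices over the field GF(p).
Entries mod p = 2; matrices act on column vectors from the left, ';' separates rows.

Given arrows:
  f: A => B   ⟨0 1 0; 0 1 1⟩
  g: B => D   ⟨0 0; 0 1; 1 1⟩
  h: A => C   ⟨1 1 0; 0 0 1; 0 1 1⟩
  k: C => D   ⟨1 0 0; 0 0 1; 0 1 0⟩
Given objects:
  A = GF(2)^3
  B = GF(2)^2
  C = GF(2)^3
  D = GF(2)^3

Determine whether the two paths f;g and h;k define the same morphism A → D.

1) trace f;g:
  e0=(1,0,0) f=>(0,0) g=>(0,0,0)
  e1=(0,1,0) f=>(1,1) g=>(0,1,0)
  e2=(0,0,1) f=>(0,1) g=>(0,1,1)
  result₁ = ⟨0 0 0; 0 1 1; 0 0 1⟩
2) trace h;k:
  e0=(1,0,0) h=>(1,0,0) k=>(1,0,0)
  e1=(0,1,0) h=>(1,0,1) k=>(1,1,0)
  e2=(0,0,1) h=>(0,1,1) k=>(0,1,1)
  result₂ = ⟨1 1 0; 0 1 1; 0 0 1⟩
Equal? NO — does not commute

Answer: DOES NOT COMMUTE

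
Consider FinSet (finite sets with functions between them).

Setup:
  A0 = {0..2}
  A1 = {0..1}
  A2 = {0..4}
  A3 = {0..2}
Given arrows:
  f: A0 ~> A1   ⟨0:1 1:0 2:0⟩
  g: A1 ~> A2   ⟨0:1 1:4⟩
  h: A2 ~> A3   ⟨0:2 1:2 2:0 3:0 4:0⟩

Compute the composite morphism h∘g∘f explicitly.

Answer: ⟨0:0 1:2 2:2⟩

Trace:
  0 f~>1 g~>4 h~>0
  1 f~>0 g~>1 h~>2
  2 f~>0 g~>1 h~>2
composite: ⟨0:0 1:2 2:2⟩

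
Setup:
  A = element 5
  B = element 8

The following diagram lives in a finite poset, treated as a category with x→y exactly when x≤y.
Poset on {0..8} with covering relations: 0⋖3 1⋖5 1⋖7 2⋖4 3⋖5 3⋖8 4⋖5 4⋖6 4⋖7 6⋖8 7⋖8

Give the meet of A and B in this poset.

{x : x<=A ∧ x<=B} = {0,1,2,3,4}  (A=5, B=8)
  maximal lower bounds 1 and 3 are incomparable: neither 1<=3 nor 3<=1
→ no greatest lower bound exists

Answer: NO MEET EXISTS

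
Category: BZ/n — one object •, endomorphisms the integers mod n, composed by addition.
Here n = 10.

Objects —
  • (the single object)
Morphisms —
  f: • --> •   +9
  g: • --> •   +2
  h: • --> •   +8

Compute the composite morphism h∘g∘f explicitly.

  0 +9≡9 +2≡1 +8≡9  (mod 10)
⟦path⟧: +9

Answer: +9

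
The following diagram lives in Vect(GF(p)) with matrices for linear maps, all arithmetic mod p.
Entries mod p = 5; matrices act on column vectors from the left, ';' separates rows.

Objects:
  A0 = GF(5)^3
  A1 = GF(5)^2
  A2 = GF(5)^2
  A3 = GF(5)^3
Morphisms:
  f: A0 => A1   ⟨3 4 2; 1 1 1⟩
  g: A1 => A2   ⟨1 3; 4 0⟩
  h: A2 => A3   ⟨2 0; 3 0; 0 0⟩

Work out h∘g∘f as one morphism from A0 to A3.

  e0=⟨1,0,0⟩ f=>⟨3,1⟩ g=>⟨1,2⟩ h=>⟨2,3,0⟩
  e1=⟨0,1,0⟩ f=>⟨4,1⟩ g=>⟨2,1⟩ h=>⟨4,1,0⟩
  e2=⟨0,0,1⟩ f=>⟨2,1⟩ g=>⟨0,3⟩ h=>⟨0,0,0⟩
⟦path⟧: ⟨2 4 0; 3 1 0; 0 0 0⟩

Answer: ⟨2 4 0; 3 1 0; 0 0 0⟩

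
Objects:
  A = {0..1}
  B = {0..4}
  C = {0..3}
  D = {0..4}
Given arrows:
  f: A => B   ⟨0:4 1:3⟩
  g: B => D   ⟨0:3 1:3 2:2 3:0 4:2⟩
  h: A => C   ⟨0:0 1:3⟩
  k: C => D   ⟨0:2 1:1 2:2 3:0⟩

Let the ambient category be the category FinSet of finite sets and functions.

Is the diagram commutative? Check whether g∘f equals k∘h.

Answer: COMMUTES

Derivation:
1) trace f;g:
  0 f=>4 g=>2
  1 f=>3 g=>0
  result₁ = ⟨0:2 1:0⟩
2) trace h;k:
  0 h=>0 k=>2
  1 h=>3 k=>0
  result₂ = ⟨0:2 1:0⟩
Equal? same morphism ✓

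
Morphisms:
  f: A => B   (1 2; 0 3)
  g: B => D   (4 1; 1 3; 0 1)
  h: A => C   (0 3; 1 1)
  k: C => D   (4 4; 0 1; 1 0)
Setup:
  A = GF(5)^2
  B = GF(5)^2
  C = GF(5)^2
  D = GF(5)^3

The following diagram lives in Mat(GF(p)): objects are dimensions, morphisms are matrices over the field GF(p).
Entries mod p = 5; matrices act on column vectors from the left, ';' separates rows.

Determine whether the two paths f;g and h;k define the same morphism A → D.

Answer: COMMUTES

Work:
1) trace f;g:
  e0=(1,0) f=>(1,0) g=>(4,1,0)
  e1=(0,1) f=>(2,3) g=>(1,1,3)
  composite₁ = (4 1; 1 1; 0 3)
2) trace h;k:
  e0=(1,0) h=>(0,1) k=>(4,1,0)
  e1=(0,1) h=>(3,1) k=>(1,1,3)
  composite₂ = (4 1; 1 1; 0 3)
Equal? same morphism ✓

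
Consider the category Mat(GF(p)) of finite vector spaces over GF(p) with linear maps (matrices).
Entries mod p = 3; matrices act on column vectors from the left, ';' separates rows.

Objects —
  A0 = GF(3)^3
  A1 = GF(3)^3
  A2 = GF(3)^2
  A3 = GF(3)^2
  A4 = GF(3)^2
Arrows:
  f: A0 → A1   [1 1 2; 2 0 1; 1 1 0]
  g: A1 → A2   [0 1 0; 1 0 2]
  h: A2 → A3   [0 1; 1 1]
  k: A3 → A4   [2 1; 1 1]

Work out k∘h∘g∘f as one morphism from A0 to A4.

  e0=(1,0,0) f→(1,2,1) g→(2,0) h→(0,2) k→(2,2)
  e1=(0,1,0) f→(1,0,1) g→(0,0) h→(0,0) k→(0,0)
  e2=(0,0,1) f→(2,1,0) g→(1,2) h→(2,0) k→(1,2)
result: [2 0 1; 2 0 2]

Answer: [2 0 1; 2 0 2]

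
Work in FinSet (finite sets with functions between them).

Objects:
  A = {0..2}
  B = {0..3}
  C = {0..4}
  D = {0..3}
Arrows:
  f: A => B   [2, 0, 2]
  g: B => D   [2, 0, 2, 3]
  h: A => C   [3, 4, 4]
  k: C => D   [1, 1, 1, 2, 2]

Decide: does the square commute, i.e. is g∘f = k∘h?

Answer: COMMUTES

Work:
1) trace f;g:
  0 f=>2 g=>2
  1 f=>0 g=>2
  2 f=>2 g=>2
  composite₁ = [2, 2, 2]
2) trace h;k:
  0 h=>3 k=>2
  1 h=>4 k=>2
  2 h=>4 k=>2
  composite₂ = [2, 2, 2]
Equal? same morphism ✓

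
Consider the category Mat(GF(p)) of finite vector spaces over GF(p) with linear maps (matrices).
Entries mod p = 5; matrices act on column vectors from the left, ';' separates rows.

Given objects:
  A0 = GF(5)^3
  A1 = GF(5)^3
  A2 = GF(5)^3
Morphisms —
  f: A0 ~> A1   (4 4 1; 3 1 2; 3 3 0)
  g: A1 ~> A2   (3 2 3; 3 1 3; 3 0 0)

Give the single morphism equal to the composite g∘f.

  e0=[1,0,0] f~>[4,3,3] g~>[2,4,2]
  e1=[0,1,0] f~>[4,1,3] g~>[3,2,2]
  e2=[0,0,1] f~>[1,2,0] g~>[2,0,3]
result: (2 3 2; 4 2 0; 2 2 3)

Answer: (2 3 2; 4 2 0; 2 2 3)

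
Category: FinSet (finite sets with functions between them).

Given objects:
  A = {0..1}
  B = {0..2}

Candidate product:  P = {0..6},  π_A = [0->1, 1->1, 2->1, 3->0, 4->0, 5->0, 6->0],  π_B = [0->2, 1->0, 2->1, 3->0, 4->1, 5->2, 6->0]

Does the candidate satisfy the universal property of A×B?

|A|·|B| = 2·3 = 6;  |P| = 7
  → cardinalities differ; no bijection possible.

Answer: NOT A VALID PRODUCT — |P|=7 ≠ |A|·|B|=6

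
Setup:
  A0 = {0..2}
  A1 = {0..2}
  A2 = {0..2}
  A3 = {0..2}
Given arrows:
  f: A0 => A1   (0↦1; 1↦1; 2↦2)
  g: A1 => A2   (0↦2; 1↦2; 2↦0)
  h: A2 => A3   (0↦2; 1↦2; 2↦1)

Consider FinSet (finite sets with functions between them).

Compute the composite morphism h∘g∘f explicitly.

Answer: (0↦1; 1↦1; 2↦2)

Derivation:
  0 f=>1 g=>2 h=>1
  1 f=>1 g=>2 h=>1
  2 f=>2 g=>0 h=>2
⟦path⟧: (0↦1; 1↦1; 2↦2)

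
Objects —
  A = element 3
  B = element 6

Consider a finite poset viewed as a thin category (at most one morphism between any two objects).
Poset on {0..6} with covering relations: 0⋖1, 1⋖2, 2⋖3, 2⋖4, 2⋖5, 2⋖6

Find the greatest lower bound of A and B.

Answer: A∧B = 2

Work:
Lower bounds of A=3 and B=6: {0,1,2}
  0 <= 2
  1 <= 2
  2 <= 2
glb = 2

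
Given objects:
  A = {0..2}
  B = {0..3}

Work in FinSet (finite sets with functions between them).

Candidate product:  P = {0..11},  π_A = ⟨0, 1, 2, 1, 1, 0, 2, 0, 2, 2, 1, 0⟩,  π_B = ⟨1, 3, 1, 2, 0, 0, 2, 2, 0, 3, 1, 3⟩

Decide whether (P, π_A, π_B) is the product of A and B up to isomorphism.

Answer: VALID PRODUCT

Work:
|A|·|B| = 3·4 = 12;  |P| = 12
Check the pairing map k ↦ (π_A(k), π_B(k)):
  0 ↦ (0,1)
  1 ↦ (1,3)
  2 ↦ (2,1)
  3 ↦ (1,2)
  4 ↦ (1,0)
  5 ↦ (0,0)
  6 ↦ (2,2)
  7 ↦ (0,2)
  8 ↦ (2,0)
  9 ↦ (2,3)
  10 ↦ (1,1)
  11 ↦ (0,3)
distinct pairs in image: 12 / 12 needed
  → bijection onto A×B; projections well-typed.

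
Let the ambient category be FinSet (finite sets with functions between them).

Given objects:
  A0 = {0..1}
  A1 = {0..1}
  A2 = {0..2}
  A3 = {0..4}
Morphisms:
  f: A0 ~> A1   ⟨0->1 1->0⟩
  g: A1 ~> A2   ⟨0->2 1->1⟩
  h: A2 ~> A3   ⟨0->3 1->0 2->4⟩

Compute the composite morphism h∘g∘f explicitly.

Answer: ⟨0->0 1->4⟩

Trace:
  0 f~>1 g~>1 h~>0
  1 f~>0 g~>2 h~>4
⟦path⟧: ⟨0->0 1->4⟩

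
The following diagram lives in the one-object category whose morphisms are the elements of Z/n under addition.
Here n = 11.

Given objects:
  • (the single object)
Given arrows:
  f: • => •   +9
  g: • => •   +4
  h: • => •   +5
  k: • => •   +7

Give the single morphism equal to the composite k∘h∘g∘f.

  0 +9≡9 +4≡2 +5≡7 +7≡3  (mod 11)
result: +3

Answer: +3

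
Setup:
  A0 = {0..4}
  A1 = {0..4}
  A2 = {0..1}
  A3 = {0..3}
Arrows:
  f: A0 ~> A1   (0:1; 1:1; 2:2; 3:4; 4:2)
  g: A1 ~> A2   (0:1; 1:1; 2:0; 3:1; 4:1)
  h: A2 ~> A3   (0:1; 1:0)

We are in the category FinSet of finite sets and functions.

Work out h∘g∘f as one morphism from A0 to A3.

Answer: (0:0; 1:0; 2:1; 3:0; 4:1)

Work:
  0 f~>1 g~>1 h~>0
  1 f~>1 g~>1 h~>0
  2 f~>2 g~>0 h~>1
  3 f~>4 g~>1 h~>0
  4 f~>2 g~>0 h~>1
composite: (0:0; 1:0; 2:1; 3:0; 4:1)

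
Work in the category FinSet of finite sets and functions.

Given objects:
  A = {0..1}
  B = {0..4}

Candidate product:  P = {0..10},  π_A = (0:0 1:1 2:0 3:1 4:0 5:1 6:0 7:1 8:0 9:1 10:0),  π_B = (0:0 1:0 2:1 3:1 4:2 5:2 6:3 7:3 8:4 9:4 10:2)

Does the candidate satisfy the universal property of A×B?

Answer: NOT A VALID PRODUCT — |P|=11 ≠ |A|·|B|=10

Trace:
|A|·|B| = 2·5 = 10;  |P| = 11
  → cardinalities differ; no bijection possible.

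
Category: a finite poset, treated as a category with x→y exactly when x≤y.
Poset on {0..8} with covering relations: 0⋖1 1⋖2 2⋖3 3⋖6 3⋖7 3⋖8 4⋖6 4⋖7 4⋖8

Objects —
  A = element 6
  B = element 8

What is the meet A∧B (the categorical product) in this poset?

Lower bounds of A=6 and B=8: {0,1,2,3,4}
  maximal lower bounds 3 and 4 are incomparable: neither 3<=4 nor 4<=3
→ no greatest lower bound exists

Answer: NO MEET EXISTS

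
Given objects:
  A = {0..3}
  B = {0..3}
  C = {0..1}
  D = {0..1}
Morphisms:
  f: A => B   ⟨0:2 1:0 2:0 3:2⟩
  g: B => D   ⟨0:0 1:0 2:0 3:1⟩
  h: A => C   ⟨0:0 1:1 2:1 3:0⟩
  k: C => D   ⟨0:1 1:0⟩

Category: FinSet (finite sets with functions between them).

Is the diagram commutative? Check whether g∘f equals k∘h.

Along f;g (path 1):
  0 f=>2 g=>0
  1 f=>0 g=>0
  2 f=>0 g=>0
  3 f=>2 g=>0
  composite₁ = ⟨0:0 1:0 2:0 3:0⟩
Along h;k (path 2):
  0 h=>0 k=>1
  1 h=>1 k=>0
  2 h=>1 k=>0
  3 h=>0 k=>1
  composite₂ = ⟨0:1 1:0 2:0 3:1⟩
Equal? differ; not commutative

Answer: DOES NOT COMMUTE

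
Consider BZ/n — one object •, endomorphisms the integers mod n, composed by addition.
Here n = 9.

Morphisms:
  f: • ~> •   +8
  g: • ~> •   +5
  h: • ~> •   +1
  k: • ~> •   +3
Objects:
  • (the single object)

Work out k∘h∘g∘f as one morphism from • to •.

  0 +8≡8 +5≡4 +1≡5 +3≡8  (mod 9)
⟦path⟧: +8

Answer: +8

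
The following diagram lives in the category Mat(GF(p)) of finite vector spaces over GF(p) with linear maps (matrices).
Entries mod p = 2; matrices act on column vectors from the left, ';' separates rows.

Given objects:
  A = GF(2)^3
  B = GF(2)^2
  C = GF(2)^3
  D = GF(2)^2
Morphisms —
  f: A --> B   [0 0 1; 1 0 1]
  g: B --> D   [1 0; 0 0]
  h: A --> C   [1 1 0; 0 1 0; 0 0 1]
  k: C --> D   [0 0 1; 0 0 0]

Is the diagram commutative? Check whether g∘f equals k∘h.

Along f;g (path 1):
  e0=⟨1,0,0⟩ f-->⟨0,1⟩ g-->⟨0,0⟩
  e1=⟨0,1,0⟩ f-->⟨0,0⟩ g-->⟨0,0⟩
  e2=⟨0,0,1⟩ f-->⟨1,1⟩ g-->⟨1,0⟩
  result₁ = [0 0 1; 0 0 0]
Along h;k (path 2):
  e0=⟨1,0,0⟩ h-->⟨1,0,0⟩ k-->⟨0,0⟩
  e1=⟨0,1,0⟩ h-->⟨1,1,0⟩ k-->⟨0,0⟩
  e2=⟨0,0,1⟩ h-->⟨0,0,1⟩ k-->⟨1,0⟩
  result₂ = [0 0 1; 0 0 0]
Equal? same morphism ✓

Answer: COMMUTES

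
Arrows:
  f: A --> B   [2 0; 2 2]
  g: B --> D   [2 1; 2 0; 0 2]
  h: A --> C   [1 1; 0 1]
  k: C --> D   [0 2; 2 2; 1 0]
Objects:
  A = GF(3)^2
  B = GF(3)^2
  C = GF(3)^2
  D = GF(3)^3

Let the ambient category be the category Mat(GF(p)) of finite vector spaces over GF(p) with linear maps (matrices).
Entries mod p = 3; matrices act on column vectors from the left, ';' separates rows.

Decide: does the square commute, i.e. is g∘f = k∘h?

Answer: DOES NOT COMMUTE

Work:
Path 1 = f;g:
  e0=[1,0] f-->[2,2] g-->[0,1,1]
  e1=[0,1] f-->[0,2] g-->[2,0,1]
  composite₁ = [0 2; 1 0; 1 1]
Path 2 = h;k:
  e0=[1,0] h-->[1,0] k-->[0,2,1]
  e1=[0,1] h-->[1,1] k-->[2,1,1]
  composite₂ = [0 2; 2 1; 1 1]
Equal? NO — does not commute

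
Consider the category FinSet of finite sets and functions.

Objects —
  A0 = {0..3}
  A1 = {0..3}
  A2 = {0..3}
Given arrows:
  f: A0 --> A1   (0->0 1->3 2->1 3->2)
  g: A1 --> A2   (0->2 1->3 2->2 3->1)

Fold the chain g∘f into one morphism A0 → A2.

  0 f-->0 g-->2
  1 f-->3 g-->1
  2 f-->1 g-->3
  3 f-->2 g-->2
composite: (0->2 1->1 2->3 3->2)

Answer: (0->2 1->1 2->3 3->2)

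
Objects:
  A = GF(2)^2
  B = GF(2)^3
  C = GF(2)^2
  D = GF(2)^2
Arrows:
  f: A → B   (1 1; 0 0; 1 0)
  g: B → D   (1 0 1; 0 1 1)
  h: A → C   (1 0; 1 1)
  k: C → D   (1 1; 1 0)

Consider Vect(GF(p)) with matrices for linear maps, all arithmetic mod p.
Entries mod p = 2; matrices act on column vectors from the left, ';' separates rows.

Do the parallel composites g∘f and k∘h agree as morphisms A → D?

Answer: COMMUTES

Derivation:
1) trace f;g:
  e0=(1,0) f→(1,0,1) g→(0,1)
  e1=(0,1) f→(1,0,0) g→(1,0)
  result₁ = (0 1; 1 0)
2) trace h;k:
  e0=(1,0) h→(1,1) k→(0,1)
  e1=(0,1) h→(0,1) k→(1,0)
  result₂ = (0 1; 1 0)
Equal? same morphism ✓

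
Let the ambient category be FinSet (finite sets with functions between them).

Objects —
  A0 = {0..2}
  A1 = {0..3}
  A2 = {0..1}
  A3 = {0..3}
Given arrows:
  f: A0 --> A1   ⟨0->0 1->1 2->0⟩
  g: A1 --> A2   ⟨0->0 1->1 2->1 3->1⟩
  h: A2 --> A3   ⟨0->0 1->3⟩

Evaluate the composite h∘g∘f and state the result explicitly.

Answer: ⟨0->0 1->3 2->0⟩

Work:
  0 f-->0 g-->0 h-->0
  1 f-->1 g-->1 h-->3
  2 f-->0 g-->0 h-->0
result: ⟨0->0 1->3 2->0⟩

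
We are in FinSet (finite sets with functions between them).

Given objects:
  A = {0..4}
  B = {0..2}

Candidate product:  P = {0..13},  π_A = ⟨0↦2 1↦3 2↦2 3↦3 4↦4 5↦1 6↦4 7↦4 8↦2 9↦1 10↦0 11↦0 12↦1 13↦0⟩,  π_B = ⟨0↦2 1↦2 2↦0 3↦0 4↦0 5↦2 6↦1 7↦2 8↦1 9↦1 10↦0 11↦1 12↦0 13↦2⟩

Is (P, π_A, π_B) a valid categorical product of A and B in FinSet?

Answer: NOT A VALID PRODUCT — |P|=14 ≠ |A|·|B|=15

Derivation:
|A|·|B| = 5·3 = 15;  |P| = 14
  → cardinalities differ; no bijection possible.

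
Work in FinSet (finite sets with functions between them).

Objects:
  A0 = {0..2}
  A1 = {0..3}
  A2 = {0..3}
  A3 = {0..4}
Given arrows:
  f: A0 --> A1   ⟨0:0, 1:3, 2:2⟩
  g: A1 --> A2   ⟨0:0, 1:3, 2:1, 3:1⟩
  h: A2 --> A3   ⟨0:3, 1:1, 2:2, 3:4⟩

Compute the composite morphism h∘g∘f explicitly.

  0 f-->0 g-->0 h-->3
  1 f-->3 g-->1 h-->1
  2 f-->2 g-->1 h-->1
⟦path⟧: ⟨0:3, 1:1, 2:1⟩

Answer: ⟨0:3, 1:1, 2:1⟩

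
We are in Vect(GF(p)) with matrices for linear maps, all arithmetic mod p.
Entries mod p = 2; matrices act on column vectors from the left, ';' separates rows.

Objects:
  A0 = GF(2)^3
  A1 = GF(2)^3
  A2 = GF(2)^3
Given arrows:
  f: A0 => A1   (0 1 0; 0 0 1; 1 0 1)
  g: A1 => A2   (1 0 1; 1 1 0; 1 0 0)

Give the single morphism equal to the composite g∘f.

  e0=(1,0,0) f=>(0,0,1) g=>(1,0,0)
  e1=(0,1,0) f=>(1,0,0) g=>(1,1,1)
  e2=(0,0,1) f=>(0,1,1) g=>(1,1,0)
composite: (1 1 1; 0 1 1; 0 1 0)

Answer: (1 1 1; 0 1 1; 0 1 0)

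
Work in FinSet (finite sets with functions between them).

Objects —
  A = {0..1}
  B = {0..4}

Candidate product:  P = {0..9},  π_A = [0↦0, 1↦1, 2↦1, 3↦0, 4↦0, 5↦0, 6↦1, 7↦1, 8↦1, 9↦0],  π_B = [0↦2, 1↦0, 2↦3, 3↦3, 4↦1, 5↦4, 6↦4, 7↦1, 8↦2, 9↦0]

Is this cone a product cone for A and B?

Answer: VALID PRODUCT

Work:
|A|·|B| = 2·5 = 10;  |P| = 10
Check the pairing map k ↦ (π_A(k), π_B(k)):
  0 ↦ (0,2)
  1 ↦ (1,0)
  2 ↦ (1,3)
  3 ↦ (0,3)
  4 ↦ (0,1)
  5 ↦ (0,4)
  6 ↦ (1,4)
  7 ↦ (1,1)
  8 ↦ (1,2)
  9 ↦ (0,0)
distinct pairs in image: 10 / 10 needed
  → bijection onto A×B; projections well-typed.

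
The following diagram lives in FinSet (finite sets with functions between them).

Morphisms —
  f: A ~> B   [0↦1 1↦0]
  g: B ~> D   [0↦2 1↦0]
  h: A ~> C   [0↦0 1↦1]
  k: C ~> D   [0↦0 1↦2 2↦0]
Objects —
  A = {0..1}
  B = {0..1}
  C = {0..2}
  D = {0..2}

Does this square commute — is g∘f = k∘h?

Answer: COMMUTES

Derivation:
Along f;g (path 1):
  0 f~>1 g~>0
  1 f~>0 g~>2
  ⟦path⟧₁ = [0↦0 1↦2]
Along h;k (path 2):
  0 h~>0 k~>0
  1 h~>1 k~>2
  ⟦path⟧₂ = [0↦0 1↦2]
Equal? equal; square commutes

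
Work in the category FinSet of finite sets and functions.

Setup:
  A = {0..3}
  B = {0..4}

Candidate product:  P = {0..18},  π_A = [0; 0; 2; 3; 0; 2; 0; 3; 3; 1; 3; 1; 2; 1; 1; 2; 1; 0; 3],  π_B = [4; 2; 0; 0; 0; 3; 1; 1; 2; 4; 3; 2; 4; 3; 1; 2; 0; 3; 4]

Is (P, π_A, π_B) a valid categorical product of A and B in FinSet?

|A|·|B| = 4·5 = 20;  |P| = 19
  → cardinalities differ; no bijection possible.

Answer: NOT A VALID PRODUCT — |P|=19 ≠ |A|·|B|=20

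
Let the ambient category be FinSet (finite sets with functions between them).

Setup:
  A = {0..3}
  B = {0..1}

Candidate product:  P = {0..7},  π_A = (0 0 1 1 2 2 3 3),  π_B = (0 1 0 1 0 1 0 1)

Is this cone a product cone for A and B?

|A|·|B| = 4·2 = 8;  |P| = 8
Check the pairing map k ↦ (π_A(k), π_B(k)):
  0 : (0,0)
  1 : (0,1)
  2 : (1,0)
  3 : (1,1)
  4 : (2,0)
  5 : (2,1)
  6 : (3,0)
  7 : (3,1)
distinct pairs in image: 8 / 8 needed
  → bijection onto A×B; projections well-typed.

Answer: VALID PRODUCT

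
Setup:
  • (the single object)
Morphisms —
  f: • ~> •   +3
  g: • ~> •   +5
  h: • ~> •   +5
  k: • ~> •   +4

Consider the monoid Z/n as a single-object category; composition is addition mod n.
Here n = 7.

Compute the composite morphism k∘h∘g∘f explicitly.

Answer: +3

Derivation:
  0 +3≡3 +5≡1 +5≡6 +4≡3  (mod 7)
composite: +3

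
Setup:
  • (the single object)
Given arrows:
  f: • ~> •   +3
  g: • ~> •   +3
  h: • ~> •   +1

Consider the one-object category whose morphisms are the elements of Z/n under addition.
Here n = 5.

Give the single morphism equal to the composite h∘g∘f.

  0 +3≡3 +3≡1 +1≡2  (mod 5)
composite: +2

Answer: +2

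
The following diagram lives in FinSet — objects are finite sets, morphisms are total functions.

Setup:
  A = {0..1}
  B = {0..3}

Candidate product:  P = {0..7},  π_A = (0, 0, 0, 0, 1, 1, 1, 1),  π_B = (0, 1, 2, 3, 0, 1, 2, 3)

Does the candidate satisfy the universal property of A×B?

|A|·|B| = 2·4 = 8;  |P| = 8
Check the pairing map k ↦ (π_A(k), π_B(k)):
  0 : (0,0)
  1 : (0,1)
  2 : (0,2)
  3 : (0,3)
  4 : (1,0)
  5 : (1,1)
  6 : (1,2)
  7 : (1,3)
distinct pairs in image: 8 / 8 needed
  → bijection onto A×B; projections well-typed.

Answer: VALID PRODUCT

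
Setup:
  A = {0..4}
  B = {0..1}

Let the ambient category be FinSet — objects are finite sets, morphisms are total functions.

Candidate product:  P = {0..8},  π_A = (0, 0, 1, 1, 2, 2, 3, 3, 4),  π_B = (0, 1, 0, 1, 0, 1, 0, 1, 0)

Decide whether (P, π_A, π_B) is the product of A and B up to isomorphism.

Answer: NOT A VALID PRODUCT — |P|=9 ≠ |A|·|B|=10

Trace:
|A|·|B| = 5·2 = 10;  |P| = 9
  → cardinalities differ; no bijection possible.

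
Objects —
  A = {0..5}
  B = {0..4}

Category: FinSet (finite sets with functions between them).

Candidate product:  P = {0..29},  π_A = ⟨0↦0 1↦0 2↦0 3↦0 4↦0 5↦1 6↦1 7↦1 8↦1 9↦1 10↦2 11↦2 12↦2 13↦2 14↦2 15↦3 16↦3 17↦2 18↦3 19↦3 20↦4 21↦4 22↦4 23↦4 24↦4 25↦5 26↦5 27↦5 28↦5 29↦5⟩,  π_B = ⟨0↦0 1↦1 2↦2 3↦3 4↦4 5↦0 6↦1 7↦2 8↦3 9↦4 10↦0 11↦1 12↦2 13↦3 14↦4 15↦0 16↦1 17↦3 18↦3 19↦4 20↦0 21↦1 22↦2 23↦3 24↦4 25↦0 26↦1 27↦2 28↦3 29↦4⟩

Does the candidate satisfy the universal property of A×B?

Answer: NOT A VALID PRODUCT — duplicate pair at indices 13,17

Trace:
|A|·|B| = 6·5 = 30;  |P| = 30
Check the pairing map k ↦ (π_A(k), π_B(k)):
  0 ↦ (0,0)
  1 ↦ (0,1)
  2 ↦ (0,2)
  3 ↦ (0,3)
  4 ↦ (0,4)
  5 ↦ (1,0)
  6 ↦ (1,1)
  7 ↦ (1,2)
  8 ↦ (1,3)
  9 ↦ (1,4)
  10 ↦ (2,0)
  11 ↦ (2,1)
  12 ↦ (2,2)
  13 ↦ (2,3)
  14 ↦ (2,4)
  15 ↦ (3,0)
  16 ↦ (3,1)
  17 ↦ (2,3)  ✗ repeats pair of k=13
  18 ↦ (3,3)
  19 ↦ (3,4)
  20 ↦ (4,0)
  21 ↦ (4,1)
  22 ↦ (4,2)
  23 ↦ (4,3)
  24 ↦ (4,4)
  25 ↦ (5,0)
  26 ↦ (5,1)
  27 ↦ (5,2)
  28 ↦ (5,3)
  29 ↦ (5,4)
distinct pairs in image: 29 / 30 needed
  → (2,3) hit at k=13 and k=17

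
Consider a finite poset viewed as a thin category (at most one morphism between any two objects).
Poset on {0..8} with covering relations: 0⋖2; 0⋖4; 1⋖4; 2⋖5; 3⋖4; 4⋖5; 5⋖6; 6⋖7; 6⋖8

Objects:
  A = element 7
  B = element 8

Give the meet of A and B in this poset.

Answer: A∧B = 6

Trace:
{x : x≤A ∧ x≤B} = {0,1,2,3,4,5,6}  (A=7, B=8)
  0 ≤ 6
  1 ≤ 6
  2 ≤ 6
  3 ≤ 6
  4 ≤ 6
  5 ≤ 6
  6 ≤ 6
glb = 6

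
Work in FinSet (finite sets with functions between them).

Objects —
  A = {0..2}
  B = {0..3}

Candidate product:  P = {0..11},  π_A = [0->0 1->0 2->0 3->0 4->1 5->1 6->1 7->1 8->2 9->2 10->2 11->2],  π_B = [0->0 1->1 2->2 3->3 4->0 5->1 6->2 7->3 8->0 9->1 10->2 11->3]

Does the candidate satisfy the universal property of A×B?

|A|·|B| = 3·4 = 12;  |P| = 12
Check the pairing map k ↦ (π_A(k), π_B(k)):
  0 -> (0,0)
  1 -> (0,1)
  2 -> (0,2)
  3 -> (0,3)
  4 -> (1,0)
  5 -> (1,1)
  6 -> (1,2)
  7 -> (1,3)
  8 -> (2,0)
  9 -> (2,1)
  10 -> (2,2)
  11 -> (2,3)
distinct pairs in image: 12 / 12 needed
  → bijection onto A×B; projections well-typed.

Answer: VALID PRODUCT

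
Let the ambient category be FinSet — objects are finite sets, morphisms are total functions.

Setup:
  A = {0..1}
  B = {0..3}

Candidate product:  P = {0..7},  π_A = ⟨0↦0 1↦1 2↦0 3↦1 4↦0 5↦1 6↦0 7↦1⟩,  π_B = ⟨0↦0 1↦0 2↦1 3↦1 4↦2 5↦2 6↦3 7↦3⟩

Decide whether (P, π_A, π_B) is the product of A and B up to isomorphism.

Answer: VALID PRODUCT

Trace:
|A|·|B| = 2·4 = 8;  |P| = 8
Check the pairing map k ↦ (π_A(k), π_B(k)):
  0 ↦ (0,0)
  1 ↦ (1,0)
  2 ↦ (0,1)
  3 ↦ (1,1)
  4 ↦ (0,2)
  5 ↦ (1,2)
  6 ↦ (0,3)
  7 ↦ (1,3)
distinct pairs in image: 8 / 8 needed
  → bijection onto A×B; projections well-typed.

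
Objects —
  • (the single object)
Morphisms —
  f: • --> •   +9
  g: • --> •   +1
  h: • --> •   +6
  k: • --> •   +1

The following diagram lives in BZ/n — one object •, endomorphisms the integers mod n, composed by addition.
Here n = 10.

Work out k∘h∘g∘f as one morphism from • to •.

  0 +9≡9 +1≡0 +6≡6 +1≡7  (mod 10)
⟦path⟧: +7

Answer: +7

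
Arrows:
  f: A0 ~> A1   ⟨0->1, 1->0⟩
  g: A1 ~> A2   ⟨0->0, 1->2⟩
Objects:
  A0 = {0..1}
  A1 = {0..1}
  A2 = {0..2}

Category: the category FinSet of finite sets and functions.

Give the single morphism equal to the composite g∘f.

  0 f~>1 g~>2
  1 f~>0 g~>0
result: ⟨0->2, 1->0⟩

Answer: ⟨0->2, 1->0⟩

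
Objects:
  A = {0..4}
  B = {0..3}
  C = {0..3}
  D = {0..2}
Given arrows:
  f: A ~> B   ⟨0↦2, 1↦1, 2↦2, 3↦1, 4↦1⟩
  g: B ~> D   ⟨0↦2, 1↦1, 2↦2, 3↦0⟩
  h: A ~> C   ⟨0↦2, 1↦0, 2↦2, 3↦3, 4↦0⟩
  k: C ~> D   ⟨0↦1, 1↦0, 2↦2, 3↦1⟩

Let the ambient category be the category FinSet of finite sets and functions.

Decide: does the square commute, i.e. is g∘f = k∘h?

Answer: COMMUTES

Trace:
Along f;g (path 1):
  0 f~>2 g~>2
  1 f~>1 g~>1
  2 f~>2 g~>2
  3 f~>1 g~>1
  4 f~>1 g~>1
  ⟦path⟧₁ = ⟨0↦2, 1↦1, 2↦2, 3↦1, 4↦1⟩
Along h;k (path 2):
  0 h~>2 k~>2
  1 h~>0 k~>1
  2 h~>2 k~>2
  3 h~>3 k~>1
  4 h~>0 k~>1
  ⟦path⟧₂ = ⟨0↦2, 1↦1, 2↦2, 3↦1, 4↦1⟩
Equal? YES — commutes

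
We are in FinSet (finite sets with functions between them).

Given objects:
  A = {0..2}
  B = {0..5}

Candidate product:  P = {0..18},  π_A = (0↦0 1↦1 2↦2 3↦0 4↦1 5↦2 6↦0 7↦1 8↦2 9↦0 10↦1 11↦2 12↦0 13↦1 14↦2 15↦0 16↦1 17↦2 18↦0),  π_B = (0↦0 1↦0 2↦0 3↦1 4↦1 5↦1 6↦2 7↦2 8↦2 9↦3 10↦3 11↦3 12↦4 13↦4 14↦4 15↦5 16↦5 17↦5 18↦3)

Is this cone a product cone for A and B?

|A|·|B| = 3·6 = 18;  |P| = 19
  → cardinalities differ; no bijection possible.

Answer: NOT A VALID PRODUCT — |P|=19 ≠ |A|·|B|=18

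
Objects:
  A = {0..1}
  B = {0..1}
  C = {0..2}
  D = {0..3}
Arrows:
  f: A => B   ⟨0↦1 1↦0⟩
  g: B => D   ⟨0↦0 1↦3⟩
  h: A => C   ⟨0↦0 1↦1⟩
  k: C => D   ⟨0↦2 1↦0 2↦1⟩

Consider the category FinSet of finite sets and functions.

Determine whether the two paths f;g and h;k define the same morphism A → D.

Answer: DOES NOT COMMUTE

Trace:
1) trace f;g:
  0 f=>1 g=>3
  1 f=>0 g=>0
  composite₁ = ⟨0↦3 1↦0⟩
2) trace h;k:
  0 h=>0 k=>2
  1 h=>1 k=>0
  composite₂ = ⟨0↦2 1↦0⟩
Equal? distinct morphisms ✗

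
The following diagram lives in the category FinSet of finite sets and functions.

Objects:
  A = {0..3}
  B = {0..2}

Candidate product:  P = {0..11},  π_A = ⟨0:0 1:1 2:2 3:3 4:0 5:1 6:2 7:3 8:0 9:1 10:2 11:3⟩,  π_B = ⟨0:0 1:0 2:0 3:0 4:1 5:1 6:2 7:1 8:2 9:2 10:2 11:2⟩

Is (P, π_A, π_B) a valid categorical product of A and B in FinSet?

Answer: NOT A VALID PRODUCT — duplicate pair at indices 10,6

Derivation:
|A|·|B| = 4·3 = 12;  |P| = 12
Check the pairing map k ↦ (π_A(k), π_B(k)):
  0 : (0,0)
  1 : (1,0)
  2 : (2,0)
  3 : (3,0)
  4 : (0,1)
  5 : (1,1)
  6 : (2,2)
  7 : (3,1)
  8 : (0,2)
  9 : (1,2)
  10 : (2,2)  ✗ repeats pair of k=6
  11 : (3,2)
distinct pairs in image: 11 / 12 needed
  → (2,2) hit at k=6 and k=10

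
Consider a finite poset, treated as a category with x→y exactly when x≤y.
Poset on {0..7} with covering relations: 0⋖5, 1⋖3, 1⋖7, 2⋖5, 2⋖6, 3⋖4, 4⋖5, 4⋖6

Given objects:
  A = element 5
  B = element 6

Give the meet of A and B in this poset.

Common predecessors of 5,6: {1,2,3,4}
  maximal lower bounds 2 and 4 are incomparable: neither 2⊑4 nor 4⊑2
→ no greatest lower bound exists

Answer: NO MEET EXISTS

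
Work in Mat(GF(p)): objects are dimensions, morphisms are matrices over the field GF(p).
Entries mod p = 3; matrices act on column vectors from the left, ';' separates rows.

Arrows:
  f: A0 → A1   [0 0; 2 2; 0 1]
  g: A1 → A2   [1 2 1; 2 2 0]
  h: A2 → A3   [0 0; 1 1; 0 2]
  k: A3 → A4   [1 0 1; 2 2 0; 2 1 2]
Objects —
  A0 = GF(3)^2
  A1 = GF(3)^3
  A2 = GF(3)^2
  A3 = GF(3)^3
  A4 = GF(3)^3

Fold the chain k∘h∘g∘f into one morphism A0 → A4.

  e0=⟨1,0⟩ f→⟨0,2,0⟩ g→⟨1,1⟩ h→⟨0,2,2⟩ k→⟨2,1,0⟩
  e1=⟨0,1⟩ f→⟨0,2,1⟩ g→⟨2,1⟩ h→⟨0,0,2⟩ k→⟨2,0,1⟩
result: [2 2; 1 0; 0 1]

Answer: [2 2; 1 0; 0 1]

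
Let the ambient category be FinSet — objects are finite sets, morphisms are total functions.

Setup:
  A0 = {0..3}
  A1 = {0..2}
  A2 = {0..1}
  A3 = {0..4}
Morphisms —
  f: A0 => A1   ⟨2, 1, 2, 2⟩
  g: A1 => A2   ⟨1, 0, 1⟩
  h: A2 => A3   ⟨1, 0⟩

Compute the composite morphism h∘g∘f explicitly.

Answer: ⟨0, 1, 0, 0⟩

Derivation:
  0 f=>2 g=>1 h=>0
  1 f=>1 g=>0 h=>1
  2 f=>2 g=>1 h=>0
  3 f=>2 g=>1 h=>0
⟦path⟧: ⟨0, 1, 0, 0⟩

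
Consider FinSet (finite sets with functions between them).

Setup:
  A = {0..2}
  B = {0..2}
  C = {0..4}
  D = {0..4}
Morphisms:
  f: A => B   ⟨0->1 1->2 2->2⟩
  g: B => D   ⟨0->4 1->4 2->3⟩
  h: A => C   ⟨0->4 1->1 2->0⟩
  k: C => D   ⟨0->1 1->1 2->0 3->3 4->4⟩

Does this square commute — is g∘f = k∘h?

1) trace f;g:
  0 f=>1 g=>4
  1 f=>2 g=>3
  2 f=>2 g=>3
  composite₁ = ⟨0->4 1->3 2->3⟩
2) trace h;k:
  0 h=>4 k=>4
  1 h=>1 k=>1
  2 h=>0 k=>1
  composite₂ = ⟨0->4 1->1 2->1⟩
Equal? NO — does not commute

Answer: DOES NOT COMMUTE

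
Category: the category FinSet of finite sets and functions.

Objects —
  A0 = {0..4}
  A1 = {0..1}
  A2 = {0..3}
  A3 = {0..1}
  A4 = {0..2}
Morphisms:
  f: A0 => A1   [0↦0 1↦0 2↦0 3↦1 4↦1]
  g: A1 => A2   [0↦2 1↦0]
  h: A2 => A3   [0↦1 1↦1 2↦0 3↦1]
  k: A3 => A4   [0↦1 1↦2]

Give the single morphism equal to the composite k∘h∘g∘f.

  0 f=>0 g=>2 h=>0 k=>1
  1 f=>0 g=>2 h=>0 k=>1
  2 f=>0 g=>2 h=>0 k=>1
  3 f=>1 g=>0 h=>1 k=>2
  4 f=>1 g=>0 h=>1 k=>2
composite: [0↦1 1↦1 2↦1 3↦2 4↦2]

Answer: [0↦1 1↦1 2↦1 3↦2 4↦2]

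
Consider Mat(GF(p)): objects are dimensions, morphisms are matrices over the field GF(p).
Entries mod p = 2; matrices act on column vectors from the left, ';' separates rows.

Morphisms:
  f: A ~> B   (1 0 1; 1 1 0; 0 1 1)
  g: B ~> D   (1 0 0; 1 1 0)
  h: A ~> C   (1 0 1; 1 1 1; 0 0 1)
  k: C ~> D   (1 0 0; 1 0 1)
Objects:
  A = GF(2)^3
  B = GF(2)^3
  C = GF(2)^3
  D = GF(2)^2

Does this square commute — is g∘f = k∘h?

Answer: DOES NOT COMMUTE

Derivation:
Path 1 = f;g:
  e0=(1,0,0) f~>(1,1,0) g~>(1,0)
  e1=(0,1,0) f~>(0,1,1) g~>(0,1)
  e2=(0,0,1) f~>(1,0,1) g~>(1,1)
  ⟦path⟧₁ = (1 0 1; 0 1 1)
Path 2 = h;k:
  e0=(1,0,0) h~>(1,1,0) k~>(1,1)
  e1=(0,1,0) h~>(0,1,0) k~>(0,0)
  e2=(0,0,1) h~>(1,1,1) k~>(1,0)
  ⟦path⟧₂ = (1 0 1; 1 0 0)
Equal? distinct morphisms ✗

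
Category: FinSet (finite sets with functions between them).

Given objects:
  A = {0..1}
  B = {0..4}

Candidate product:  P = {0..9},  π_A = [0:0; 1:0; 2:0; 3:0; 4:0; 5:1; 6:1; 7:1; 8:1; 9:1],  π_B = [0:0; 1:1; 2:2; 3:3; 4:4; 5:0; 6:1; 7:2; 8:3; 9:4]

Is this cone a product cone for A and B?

|A|·|B| = 2·5 = 10;  |P| = 10
Check the pairing map k ↦ (π_A(k), π_B(k)):
  0 : (0,0)
  1 : (0,1)
  2 : (0,2)
  3 : (0,3)
  4 : (0,4)
  5 : (1,0)
  6 : (1,1)
  7 : (1,2)
  8 : (1,3)
  9 : (1,4)
distinct pairs in image: 10 / 10 needed
  → bijection onto A×B; projections well-typed.

Answer: VALID PRODUCT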